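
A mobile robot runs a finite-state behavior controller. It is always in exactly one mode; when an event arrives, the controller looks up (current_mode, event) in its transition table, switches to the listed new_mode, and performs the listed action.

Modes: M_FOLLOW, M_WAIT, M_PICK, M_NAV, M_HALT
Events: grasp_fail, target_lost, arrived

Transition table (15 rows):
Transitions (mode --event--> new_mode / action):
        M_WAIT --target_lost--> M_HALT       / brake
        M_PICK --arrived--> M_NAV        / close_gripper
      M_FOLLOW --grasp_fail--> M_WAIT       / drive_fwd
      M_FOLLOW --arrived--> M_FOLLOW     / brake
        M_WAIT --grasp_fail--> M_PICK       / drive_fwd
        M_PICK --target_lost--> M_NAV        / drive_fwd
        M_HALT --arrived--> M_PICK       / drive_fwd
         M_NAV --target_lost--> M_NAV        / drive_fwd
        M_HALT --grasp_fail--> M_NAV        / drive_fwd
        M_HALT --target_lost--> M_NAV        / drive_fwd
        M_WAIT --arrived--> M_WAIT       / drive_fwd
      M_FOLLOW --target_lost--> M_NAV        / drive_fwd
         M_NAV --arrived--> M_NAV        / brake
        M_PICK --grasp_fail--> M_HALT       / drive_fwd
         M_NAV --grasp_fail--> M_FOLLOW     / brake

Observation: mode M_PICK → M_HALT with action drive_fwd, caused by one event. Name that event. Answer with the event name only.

try grasp_fail: (M_PICK, grasp_fail) → (M_HALT, drive_fwd)  ← matches
try target_lost: (M_PICK, target_lost) → (M_NAV, drive_fwd)
try arrived: (M_PICK, arrived) → (M_NAV, close_gripper)

grasp_fail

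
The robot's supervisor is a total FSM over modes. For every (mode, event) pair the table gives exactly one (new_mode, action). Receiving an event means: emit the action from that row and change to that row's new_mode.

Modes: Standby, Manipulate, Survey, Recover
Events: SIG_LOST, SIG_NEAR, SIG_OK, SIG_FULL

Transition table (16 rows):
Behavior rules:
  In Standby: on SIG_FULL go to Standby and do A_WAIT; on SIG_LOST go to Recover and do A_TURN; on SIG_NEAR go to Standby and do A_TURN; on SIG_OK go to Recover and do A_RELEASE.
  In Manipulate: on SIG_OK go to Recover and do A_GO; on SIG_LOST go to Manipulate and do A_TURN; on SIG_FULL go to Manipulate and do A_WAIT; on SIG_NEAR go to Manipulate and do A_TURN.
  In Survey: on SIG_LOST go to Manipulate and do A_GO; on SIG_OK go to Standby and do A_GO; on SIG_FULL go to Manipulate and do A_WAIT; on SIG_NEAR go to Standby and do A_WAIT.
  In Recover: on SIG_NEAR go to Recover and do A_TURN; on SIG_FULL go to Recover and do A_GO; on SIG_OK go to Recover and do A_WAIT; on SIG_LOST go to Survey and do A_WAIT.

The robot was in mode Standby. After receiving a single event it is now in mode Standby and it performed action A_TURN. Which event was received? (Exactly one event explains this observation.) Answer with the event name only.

try SIG_LOST: (Standby, SIG_LOST) → (Recover, A_TURN)
try SIG_NEAR: (Standby, SIG_NEAR) → (Standby, A_TURN)  ← matches
try SIG_OK: (Standby, SIG_OK) → (Recover, A_RELEASE)
try SIG_FULL: (Standby, SIG_FULL) → (Standby, A_WAIT)

SIG_NEAR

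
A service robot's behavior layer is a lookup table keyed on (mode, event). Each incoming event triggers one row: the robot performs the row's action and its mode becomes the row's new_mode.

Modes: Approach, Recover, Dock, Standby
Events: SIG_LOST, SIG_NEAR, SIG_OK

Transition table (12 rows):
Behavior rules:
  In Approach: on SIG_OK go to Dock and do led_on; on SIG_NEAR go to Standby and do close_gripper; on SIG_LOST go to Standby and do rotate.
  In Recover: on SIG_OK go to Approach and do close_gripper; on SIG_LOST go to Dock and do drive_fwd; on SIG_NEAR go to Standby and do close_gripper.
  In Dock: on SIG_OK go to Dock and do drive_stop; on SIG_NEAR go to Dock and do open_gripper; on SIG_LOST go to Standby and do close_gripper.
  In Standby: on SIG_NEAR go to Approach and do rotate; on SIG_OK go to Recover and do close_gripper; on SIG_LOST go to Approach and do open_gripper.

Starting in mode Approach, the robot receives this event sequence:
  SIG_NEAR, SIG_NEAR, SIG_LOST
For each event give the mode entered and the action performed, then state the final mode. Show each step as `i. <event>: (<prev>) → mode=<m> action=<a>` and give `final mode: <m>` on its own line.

final mode: Standby

1. SIG_NEAR: (Approach) → mode=Standby action=close_gripper
2. SIG_NEAR: (Standby) → mode=Approach action=rotate
3. SIG_LOST: (Approach) → mode=Standby action=rotate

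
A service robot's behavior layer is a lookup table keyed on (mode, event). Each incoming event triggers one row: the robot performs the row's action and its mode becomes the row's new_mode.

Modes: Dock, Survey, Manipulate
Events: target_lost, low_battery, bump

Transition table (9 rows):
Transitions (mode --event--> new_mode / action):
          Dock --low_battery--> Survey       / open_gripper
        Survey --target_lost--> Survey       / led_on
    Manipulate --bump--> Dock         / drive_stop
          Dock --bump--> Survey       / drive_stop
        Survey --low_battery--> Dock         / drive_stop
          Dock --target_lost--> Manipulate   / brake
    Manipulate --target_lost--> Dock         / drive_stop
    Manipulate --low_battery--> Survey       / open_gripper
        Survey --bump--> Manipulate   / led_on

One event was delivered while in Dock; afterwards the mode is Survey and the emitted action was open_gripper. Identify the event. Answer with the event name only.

low_battery

try target_lost: (Dock, target_lost) → (Manipulate, brake)
try low_battery: (Dock, low_battery) → (Survey, open_gripper)  ← matches
try bump: (Dock, bump) → (Survey, drive_stop)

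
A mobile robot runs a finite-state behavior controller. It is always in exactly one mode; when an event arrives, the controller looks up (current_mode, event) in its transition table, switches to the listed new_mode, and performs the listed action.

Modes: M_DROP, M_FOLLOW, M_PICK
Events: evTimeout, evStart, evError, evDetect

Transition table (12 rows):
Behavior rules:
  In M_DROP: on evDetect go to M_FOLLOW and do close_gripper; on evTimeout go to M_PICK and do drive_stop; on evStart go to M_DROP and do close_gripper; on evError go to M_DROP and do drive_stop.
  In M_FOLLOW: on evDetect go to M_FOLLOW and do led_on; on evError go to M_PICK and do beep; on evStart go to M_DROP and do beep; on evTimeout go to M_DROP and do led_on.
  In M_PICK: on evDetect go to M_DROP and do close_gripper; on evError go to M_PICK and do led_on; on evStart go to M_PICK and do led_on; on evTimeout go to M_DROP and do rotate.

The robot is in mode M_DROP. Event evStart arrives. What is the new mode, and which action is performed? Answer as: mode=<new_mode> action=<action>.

current mode = M_DROP; filter table to that mode:
  (M_DROP, evDetect) → (M_FOLLOW, close_gripper)
  (M_DROP, evTimeout) → (M_PICK, drive_stop)
  (M_DROP, evStart) → (M_DROP, close_gripper)  ← event matches
  (M_DROP, evError) → (M_DROP, drive_stop)
event = evStart selects (M_DROP, close_gripper)

mode=M_DROP action=close_gripper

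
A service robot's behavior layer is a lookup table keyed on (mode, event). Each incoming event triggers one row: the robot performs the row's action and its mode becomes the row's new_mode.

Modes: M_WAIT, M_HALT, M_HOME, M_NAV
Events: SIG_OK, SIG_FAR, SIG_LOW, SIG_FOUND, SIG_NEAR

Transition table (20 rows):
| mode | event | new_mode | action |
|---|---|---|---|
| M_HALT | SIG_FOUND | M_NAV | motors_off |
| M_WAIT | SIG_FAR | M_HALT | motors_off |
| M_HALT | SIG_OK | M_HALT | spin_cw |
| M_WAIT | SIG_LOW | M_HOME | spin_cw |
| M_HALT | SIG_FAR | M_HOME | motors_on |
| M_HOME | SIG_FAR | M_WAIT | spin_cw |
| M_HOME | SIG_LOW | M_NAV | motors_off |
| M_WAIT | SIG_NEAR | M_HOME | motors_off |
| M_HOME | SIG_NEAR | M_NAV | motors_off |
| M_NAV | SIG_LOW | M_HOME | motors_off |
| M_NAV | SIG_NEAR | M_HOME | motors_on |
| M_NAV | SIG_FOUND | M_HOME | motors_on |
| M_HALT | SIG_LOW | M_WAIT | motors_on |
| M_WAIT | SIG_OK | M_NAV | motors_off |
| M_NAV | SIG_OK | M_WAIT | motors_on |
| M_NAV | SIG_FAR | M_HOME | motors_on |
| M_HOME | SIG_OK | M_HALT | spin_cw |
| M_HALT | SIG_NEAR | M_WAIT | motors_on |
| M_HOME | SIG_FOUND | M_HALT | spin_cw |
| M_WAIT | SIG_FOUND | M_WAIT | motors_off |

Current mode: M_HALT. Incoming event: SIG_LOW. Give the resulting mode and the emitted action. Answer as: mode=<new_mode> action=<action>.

current mode = M_HALT; filter table to that mode:
  (M_HALT, SIG_FOUND) → (M_NAV, motors_off)
  (M_HALT, SIG_OK) → (M_HALT, spin_cw)
  (M_HALT, SIG_FAR) → (M_HOME, motors_on)
  (M_HALT, SIG_LOW) → (M_WAIT, motors_on)  ← event matches
  (M_HALT, SIG_NEAR) → (M_WAIT, motors_on)
event = SIG_LOW selects (M_WAIT, motors_on)

mode=M_WAIT action=motors_on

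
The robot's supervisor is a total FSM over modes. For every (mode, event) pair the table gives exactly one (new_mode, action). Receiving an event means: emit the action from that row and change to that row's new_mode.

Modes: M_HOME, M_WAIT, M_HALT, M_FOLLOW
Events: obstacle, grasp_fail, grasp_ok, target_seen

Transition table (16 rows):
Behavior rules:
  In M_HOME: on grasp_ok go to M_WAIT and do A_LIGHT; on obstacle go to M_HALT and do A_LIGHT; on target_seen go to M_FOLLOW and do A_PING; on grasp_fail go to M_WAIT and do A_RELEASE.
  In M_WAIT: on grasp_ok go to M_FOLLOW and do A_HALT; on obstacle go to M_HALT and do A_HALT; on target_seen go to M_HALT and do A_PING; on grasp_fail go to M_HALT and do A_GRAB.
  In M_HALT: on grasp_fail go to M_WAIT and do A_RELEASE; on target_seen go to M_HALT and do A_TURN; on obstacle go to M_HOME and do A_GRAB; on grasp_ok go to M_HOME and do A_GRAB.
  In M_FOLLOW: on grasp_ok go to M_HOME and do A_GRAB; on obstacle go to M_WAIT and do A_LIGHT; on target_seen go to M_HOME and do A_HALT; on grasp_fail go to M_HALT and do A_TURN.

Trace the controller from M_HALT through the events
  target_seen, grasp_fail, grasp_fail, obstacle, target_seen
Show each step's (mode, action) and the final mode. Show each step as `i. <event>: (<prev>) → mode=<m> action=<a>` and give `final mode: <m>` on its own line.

final mode: M_FOLLOW

1. target_seen: (M_HALT) → mode=M_HALT action=A_TURN
2. grasp_fail: (M_HALT) → mode=M_WAIT action=A_RELEASE
3. grasp_fail: (M_WAIT) → mode=M_HALT action=A_GRAB
4. obstacle: (M_HALT) → mode=M_HOME action=A_GRAB
5. target_seen: (M_HOME) → mode=M_FOLLOW action=A_PING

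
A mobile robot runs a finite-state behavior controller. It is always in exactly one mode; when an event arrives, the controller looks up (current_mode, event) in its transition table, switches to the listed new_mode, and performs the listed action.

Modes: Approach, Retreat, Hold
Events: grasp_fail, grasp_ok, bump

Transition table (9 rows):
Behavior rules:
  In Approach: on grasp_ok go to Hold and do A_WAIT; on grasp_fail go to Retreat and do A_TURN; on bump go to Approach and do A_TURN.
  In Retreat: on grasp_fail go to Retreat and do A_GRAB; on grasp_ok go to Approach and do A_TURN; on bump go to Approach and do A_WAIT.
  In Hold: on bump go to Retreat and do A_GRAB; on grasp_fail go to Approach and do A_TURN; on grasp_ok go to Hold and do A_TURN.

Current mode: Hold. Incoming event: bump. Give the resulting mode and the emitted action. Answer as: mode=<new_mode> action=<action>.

mode=Retreat action=A_GRAB

current mode = Hold; filter table to that mode:
  (Hold, bump) → (Retreat, A_GRAB)  ← event matches
  (Hold, grasp_fail) → (Approach, A_TURN)
  (Hold, grasp_ok) → (Hold, A_TURN)
event = bump selects (Retreat, A_GRAB)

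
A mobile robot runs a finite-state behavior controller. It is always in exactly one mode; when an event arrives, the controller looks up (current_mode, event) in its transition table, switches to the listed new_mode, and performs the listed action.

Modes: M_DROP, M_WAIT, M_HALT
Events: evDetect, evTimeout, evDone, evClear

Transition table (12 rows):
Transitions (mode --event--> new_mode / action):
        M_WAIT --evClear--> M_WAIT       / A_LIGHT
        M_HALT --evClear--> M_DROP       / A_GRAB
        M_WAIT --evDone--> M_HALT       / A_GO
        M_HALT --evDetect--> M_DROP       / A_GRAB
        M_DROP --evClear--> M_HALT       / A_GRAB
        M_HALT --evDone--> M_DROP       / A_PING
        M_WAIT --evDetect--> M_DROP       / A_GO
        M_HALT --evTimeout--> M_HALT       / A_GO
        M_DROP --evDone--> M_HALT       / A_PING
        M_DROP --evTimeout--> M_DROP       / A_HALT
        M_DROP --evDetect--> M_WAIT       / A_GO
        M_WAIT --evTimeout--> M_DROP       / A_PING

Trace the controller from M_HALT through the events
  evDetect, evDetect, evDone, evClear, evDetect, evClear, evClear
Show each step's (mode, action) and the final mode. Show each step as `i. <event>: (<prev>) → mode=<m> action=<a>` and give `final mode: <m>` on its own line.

1. evDetect: (M_HALT) → mode=M_DROP action=A_GRAB
2. evDetect: (M_DROP) → mode=M_WAIT action=A_GO
3. evDone: (M_WAIT) → mode=M_HALT action=A_GO
4. evClear: (M_HALT) → mode=M_DROP action=A_GRAB
5. evDetect: (M_DROP) → mode=M_WAIT action=A_GO
6. evClear: (M_WAIT) → mode=M_WAIT action=A_LIGHT
7. evClear: (M_WAIT) → mode=M_WAIT action=A_LIGHT

final mode: M_WAIT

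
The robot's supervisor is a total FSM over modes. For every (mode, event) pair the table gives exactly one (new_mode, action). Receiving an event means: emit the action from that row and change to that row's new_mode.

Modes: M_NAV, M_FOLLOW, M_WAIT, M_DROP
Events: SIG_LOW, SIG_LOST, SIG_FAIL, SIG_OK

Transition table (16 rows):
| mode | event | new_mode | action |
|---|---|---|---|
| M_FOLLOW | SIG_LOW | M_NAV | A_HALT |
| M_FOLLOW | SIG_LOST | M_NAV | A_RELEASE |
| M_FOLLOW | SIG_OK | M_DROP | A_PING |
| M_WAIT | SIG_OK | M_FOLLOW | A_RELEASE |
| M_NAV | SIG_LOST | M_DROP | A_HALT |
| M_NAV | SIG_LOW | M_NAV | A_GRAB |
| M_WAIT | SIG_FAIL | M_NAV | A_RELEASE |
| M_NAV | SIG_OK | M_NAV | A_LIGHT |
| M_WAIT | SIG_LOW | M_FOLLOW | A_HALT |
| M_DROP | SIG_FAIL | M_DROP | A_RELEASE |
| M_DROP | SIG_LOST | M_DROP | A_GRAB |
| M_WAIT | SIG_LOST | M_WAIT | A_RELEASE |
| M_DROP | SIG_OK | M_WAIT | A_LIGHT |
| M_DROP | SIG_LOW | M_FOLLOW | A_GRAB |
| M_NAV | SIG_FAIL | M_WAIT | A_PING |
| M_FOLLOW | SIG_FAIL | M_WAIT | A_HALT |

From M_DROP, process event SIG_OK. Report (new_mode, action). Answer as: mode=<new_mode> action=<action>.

current mode = M_DROP; filter table to that mode:
  (M_DROP, SIG_FAIL) → (M_DROP, A_RELEASE)
  (M_DROP, SIG_LOST) → (M_DROP, A_GRAB)
  (M_DROP, SIG_OK) → (M_WAIT, A_LIGHT)  ← event matches
  (M_DROP, SIG_LOW) → (M_FOLLOW, A_GRAB)
event = SIG_OK selects (M_WAIT, A_LIGHT)

mode=M_WAIT action=A_LIGHT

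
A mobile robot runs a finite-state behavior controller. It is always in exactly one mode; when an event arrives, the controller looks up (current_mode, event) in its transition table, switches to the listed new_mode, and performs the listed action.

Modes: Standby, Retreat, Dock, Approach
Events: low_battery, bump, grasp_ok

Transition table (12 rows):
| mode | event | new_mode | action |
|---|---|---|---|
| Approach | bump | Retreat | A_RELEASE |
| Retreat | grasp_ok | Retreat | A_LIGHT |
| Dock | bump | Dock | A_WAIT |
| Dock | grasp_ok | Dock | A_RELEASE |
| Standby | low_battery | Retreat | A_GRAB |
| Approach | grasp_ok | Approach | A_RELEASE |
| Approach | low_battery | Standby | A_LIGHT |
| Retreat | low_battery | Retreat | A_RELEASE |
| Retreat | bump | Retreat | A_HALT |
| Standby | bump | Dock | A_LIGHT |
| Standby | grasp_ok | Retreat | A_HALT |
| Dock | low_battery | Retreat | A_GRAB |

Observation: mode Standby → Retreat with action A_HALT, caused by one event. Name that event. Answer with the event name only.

grasp_ok

try low_battery: (Standby, low_battery) → (Retreat, A_GRAB)
try bump: (Standby, bump) → (Dock, A_LIGHT)
try grasp_ok: (Standby, grasp_ok) → (Retreat, A_HALT)  ← matches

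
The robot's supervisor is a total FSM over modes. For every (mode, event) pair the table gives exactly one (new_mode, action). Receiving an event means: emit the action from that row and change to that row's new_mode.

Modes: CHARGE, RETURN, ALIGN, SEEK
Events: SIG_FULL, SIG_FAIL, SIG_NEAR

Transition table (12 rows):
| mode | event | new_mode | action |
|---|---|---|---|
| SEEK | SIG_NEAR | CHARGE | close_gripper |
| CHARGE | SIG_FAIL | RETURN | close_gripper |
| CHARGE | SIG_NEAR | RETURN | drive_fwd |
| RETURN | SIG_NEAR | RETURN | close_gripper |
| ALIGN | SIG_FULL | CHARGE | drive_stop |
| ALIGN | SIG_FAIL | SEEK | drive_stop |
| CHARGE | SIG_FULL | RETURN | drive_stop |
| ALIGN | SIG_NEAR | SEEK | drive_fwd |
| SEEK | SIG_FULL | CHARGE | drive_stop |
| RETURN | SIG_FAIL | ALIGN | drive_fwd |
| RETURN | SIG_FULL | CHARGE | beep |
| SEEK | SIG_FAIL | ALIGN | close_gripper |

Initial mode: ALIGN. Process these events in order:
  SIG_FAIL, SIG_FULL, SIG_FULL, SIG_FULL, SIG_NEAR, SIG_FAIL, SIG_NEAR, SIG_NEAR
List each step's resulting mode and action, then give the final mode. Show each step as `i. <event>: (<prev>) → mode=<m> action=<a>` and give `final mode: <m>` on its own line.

final mode: CHARGE

1. SIG_FAIL: (ALIGN) → mode=SEEK action=drive_stop
2. SIG_FULL: (SEEK) → mode=CHARGE action=drive_stop
3. SIG_FULL: (CHARGE) → mode=RETURN action=drive_stop
4. SIG_FULL: (RETURN) → mode=CHARGE action=beep
5. SIG_NEAR: (CHARGE) → mode=RETURN action=drive_fwd
6. SIG_FAIL: (RETURN) → mode=ALIGN action=drive_fwd
7. SIG_NEAR: (ALIGN) → mode=SEEK action=drive_fwd
8. SIG_NEAR: (SEEK) → mode=CHARGE action=close_gripper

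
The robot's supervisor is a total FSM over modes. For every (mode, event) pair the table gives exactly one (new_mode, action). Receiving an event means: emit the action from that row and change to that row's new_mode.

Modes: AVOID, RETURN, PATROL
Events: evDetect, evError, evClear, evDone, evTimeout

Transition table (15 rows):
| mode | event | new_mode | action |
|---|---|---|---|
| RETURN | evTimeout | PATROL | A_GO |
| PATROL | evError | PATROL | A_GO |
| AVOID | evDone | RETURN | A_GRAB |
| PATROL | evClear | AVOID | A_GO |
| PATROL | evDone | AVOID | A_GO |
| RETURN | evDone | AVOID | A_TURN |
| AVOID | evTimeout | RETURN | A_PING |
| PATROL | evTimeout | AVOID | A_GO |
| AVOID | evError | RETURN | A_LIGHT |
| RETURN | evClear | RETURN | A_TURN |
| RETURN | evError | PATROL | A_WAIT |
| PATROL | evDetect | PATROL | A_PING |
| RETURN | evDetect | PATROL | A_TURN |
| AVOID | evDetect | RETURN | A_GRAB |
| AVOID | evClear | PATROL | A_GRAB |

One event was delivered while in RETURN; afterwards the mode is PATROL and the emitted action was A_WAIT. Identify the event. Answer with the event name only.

evError

try evDetect: (RETURN, evDetect) → (PATROL, A_TURN)
try evError: (RETURN, evError) → (PATROL, A_WAIT)  ← matches
try evClear: (RETURN, evClear) → (RETURN, A_TURN)
try evDone: (RETURN, evDone) → (AVOID, A_TURN)
try evTimeout: (RETURN, evTimeout) → (PATROL, A_GO)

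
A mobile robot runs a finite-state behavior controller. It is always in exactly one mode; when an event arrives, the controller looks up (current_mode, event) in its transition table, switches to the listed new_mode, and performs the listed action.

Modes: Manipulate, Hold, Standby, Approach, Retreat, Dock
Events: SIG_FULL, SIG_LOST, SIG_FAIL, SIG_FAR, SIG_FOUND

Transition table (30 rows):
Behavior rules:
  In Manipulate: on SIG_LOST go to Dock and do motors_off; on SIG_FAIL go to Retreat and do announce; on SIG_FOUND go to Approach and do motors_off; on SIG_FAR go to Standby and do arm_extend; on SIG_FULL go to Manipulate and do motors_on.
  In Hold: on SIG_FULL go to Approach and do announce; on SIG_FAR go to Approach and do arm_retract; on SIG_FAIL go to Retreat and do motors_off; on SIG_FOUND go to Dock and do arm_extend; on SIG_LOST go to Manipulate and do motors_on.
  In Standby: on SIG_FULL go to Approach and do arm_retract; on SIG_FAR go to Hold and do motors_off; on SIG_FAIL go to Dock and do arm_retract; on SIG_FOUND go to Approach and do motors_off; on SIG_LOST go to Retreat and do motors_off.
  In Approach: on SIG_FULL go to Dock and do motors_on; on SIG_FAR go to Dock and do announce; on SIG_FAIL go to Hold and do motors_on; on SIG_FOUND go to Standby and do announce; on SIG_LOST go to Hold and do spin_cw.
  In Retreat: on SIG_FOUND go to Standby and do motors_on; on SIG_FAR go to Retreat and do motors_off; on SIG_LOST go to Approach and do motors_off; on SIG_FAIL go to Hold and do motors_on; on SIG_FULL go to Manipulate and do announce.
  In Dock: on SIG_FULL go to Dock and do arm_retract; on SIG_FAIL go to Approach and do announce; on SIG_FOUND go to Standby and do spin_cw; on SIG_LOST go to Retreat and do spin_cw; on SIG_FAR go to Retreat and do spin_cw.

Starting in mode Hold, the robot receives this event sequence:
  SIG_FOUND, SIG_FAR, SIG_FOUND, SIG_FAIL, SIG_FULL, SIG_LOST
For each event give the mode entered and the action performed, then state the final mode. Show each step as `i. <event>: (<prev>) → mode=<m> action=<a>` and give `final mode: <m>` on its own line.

1. SIG_FOUND: (Hold) → mode=Dock action=arm_extend
2. SIG_FAR: (Dock) → mode=Retreat action=spin_cw
3. SIG_FOUND: (Retreat) → mode=Standby action=motors_on
4. SIG_FAIL: (Standby) → mode=Dock action=arm_retract
5. SIG_FULL: (Dock) → mode=Dock action=arm_retract
6. SIG_LOST: (Dock) → mode=Retreat action=spin_cw

final mode: Retreat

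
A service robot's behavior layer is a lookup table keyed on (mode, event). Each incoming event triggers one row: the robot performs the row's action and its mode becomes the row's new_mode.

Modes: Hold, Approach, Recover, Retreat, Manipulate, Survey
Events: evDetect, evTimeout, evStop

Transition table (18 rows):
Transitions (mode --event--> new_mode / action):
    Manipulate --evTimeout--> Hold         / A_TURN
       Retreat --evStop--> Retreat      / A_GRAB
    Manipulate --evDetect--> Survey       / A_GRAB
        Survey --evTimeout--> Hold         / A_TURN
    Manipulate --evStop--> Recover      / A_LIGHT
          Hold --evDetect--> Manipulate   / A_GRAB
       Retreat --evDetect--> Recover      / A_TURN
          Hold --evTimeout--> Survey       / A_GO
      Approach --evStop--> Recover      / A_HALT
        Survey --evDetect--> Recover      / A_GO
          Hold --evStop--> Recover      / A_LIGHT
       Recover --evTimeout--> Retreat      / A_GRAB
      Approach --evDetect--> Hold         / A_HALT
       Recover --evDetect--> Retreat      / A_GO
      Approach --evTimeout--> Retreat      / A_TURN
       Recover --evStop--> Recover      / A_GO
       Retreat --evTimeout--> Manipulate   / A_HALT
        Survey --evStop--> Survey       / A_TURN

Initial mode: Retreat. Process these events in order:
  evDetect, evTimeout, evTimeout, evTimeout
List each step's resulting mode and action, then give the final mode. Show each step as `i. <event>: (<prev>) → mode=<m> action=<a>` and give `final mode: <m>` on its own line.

final mode: Hold

1. evDetect: (Retreat) → mode=Recover action=A_TURN
2. evTimeout: (Recover) → mode=Retreat action=A_GRAB
3. evTimeout: (Retreat) → mode=Manipulate action=A_HALT
4. evTimeout: (Manipulate) → mode=Hold action=A_TURN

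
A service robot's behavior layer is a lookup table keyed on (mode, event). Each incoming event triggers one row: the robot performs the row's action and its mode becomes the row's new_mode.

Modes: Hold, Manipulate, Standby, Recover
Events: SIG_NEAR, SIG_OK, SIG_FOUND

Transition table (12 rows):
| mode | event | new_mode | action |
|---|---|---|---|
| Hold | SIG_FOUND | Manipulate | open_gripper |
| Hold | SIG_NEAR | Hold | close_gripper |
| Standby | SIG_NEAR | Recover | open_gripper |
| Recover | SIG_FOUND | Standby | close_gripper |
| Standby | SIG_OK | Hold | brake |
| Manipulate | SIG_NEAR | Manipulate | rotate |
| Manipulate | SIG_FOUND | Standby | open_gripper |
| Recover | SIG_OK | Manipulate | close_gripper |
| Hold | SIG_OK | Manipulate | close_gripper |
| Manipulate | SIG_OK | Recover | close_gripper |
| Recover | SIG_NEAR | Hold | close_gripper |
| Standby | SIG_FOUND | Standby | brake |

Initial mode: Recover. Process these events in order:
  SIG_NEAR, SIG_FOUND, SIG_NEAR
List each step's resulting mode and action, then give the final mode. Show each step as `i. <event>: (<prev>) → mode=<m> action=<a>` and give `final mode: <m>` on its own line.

final mode: Manipulate

1. SIG_NEAR: (Recover) → mode=Hold action=close_gripper
2. SIG_FOUND: (Hold) → mode=Manipulate action=open_gripper
3. SIG_NEAR: (Manipulate) → mode=Manipulate action=rotate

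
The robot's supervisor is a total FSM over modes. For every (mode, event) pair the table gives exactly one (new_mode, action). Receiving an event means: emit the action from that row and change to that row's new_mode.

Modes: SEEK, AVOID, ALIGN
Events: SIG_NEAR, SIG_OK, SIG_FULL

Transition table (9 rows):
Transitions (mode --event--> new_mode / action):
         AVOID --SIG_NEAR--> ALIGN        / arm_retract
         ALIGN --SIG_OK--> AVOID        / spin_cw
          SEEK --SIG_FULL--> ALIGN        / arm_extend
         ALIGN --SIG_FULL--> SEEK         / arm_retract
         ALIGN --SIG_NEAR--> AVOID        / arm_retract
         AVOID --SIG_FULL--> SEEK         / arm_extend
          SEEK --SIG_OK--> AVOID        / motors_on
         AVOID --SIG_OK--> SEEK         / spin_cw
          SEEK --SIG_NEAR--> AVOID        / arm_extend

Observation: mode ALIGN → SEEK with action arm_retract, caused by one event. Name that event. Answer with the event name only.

SIG_FULL

try SIG_NEAR: (ALIGN, SIG_NEAR) → (AVOID, arm_retract)
try SIG_OK: (ALIGN, SIG_OK) → (AVOID, spin_cw)
try SIG_FULL: (ALIGN, SIG_FULL) → (SEEK, arm_retract)  ← matches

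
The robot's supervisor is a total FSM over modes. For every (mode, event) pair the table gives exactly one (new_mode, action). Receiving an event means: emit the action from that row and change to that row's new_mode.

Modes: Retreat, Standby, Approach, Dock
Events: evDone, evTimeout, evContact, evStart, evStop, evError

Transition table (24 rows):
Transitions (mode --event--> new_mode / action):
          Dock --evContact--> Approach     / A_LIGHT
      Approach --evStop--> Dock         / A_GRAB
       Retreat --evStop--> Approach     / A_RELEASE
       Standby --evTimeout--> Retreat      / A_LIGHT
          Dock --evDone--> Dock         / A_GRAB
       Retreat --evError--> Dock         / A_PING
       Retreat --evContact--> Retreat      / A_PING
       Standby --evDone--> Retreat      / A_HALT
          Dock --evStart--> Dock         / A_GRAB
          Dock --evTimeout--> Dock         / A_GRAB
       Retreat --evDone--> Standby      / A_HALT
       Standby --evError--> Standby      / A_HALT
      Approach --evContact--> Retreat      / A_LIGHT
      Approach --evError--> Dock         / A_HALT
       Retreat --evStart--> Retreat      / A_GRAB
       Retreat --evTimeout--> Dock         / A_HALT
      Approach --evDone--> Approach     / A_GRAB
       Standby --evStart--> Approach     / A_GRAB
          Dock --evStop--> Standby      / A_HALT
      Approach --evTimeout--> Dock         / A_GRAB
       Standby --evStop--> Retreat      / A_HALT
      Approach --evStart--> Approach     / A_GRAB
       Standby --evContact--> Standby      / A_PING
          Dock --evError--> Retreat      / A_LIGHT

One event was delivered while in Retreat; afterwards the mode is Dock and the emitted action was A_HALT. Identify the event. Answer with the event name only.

evTimeout

try evDone: (Retreat, evDone) → (Standby, A_HALT)
try evTimeout: (Retreat, evTimeout) → (Dock, A_HALT)  ← matches
try evContact: (Retreat, evContact) → (Retreat, A_PING)
try evStart: (Retreat, evStart) → (Retreat, A_GRAB)
try evStop: (Retreat, evStop) → (Approach, A_RELEASE)
try evError: (Retreat, evError) → (Dock, A_PING)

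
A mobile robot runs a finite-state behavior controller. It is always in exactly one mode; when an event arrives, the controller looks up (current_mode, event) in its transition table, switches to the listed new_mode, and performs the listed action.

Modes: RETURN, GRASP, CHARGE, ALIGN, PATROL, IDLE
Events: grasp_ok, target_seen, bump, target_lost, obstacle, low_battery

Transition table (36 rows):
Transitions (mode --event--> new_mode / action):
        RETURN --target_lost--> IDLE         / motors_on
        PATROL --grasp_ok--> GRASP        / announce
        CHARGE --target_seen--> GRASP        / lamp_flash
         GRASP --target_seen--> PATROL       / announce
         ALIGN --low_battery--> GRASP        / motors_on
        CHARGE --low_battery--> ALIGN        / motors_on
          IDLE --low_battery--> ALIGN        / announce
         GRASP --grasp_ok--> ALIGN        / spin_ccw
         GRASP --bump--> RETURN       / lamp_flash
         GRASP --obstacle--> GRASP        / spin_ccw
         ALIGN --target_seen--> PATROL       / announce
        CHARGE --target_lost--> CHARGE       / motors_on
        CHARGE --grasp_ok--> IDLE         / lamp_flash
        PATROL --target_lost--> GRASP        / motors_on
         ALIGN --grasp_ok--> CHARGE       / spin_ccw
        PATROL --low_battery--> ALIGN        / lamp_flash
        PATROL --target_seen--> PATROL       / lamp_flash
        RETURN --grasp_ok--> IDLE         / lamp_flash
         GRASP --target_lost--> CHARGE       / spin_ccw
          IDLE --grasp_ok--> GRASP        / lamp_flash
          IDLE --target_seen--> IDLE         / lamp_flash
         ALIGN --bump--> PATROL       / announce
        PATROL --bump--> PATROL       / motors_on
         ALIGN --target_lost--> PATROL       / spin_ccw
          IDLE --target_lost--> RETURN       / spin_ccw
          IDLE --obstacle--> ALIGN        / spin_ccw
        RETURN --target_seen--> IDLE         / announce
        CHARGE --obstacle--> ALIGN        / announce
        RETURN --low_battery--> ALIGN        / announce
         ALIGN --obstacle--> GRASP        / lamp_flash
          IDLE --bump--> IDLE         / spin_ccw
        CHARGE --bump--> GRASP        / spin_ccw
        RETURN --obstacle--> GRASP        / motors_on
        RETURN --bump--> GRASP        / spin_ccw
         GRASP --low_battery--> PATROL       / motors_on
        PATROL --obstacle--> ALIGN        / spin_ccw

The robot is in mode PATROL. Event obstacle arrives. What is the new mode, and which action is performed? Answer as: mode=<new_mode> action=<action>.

mode=ALIGN action=spin_ccw

current mode = PATROL; filter table to that mode:
  (PATROL, grasp_ok) → (GRASP, announce)
  (PATROL, target_lost) → (GRASP, motors_on)
  (PATROL, low_battery) → (ALIGN, lamp_flash)
  (PATROL, target_seen) → (PATROL, lamp_flash)
  (PATROL, bump) → (PATROL, motors_on)
  (PATROL, obstacle) → (ALIGN, spin_ccw)  ← event matches
event = obstacle selects (ALIGN, spin_ccw)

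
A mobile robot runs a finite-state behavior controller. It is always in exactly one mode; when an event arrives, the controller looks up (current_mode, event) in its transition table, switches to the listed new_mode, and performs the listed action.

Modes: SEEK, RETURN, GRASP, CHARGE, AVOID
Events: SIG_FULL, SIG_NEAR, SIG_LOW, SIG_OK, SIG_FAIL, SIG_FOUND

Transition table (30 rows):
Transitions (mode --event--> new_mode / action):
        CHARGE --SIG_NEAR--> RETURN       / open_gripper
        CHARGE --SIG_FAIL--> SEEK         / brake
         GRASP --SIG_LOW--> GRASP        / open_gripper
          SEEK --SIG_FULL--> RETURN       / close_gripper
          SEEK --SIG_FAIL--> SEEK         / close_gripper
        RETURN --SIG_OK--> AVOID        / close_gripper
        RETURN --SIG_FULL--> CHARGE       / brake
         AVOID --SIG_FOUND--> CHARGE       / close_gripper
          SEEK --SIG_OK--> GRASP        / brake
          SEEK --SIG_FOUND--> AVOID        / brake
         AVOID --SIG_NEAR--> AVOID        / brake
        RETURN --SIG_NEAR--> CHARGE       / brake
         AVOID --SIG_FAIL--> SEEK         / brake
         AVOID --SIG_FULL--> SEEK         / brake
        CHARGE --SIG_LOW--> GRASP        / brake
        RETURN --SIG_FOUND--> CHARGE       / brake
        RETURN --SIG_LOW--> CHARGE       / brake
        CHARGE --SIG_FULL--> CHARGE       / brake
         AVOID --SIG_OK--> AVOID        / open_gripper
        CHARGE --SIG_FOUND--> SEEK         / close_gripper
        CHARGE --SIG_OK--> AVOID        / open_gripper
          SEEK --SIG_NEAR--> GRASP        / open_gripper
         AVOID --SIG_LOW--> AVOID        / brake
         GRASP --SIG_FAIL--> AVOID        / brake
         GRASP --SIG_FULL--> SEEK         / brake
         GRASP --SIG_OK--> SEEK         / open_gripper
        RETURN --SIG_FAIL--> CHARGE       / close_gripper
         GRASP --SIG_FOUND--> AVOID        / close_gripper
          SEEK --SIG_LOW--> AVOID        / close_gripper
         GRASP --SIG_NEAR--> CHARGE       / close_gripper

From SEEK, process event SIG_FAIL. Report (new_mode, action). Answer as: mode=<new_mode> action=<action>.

mode=SEEK action=close_gripper

current mode = SEEK; filter table to that mode:
  (SEEK, SIG_FULL) → (RETURN, close_gripper)
  (SEEK, SIG_FAIL) → (SEEK, close_gripper)  ← event matches
  (SEEK, SIG_OK) → (GRASP, brake)
  (SEEK, SIG_FOUND) → (AVOID, brake)
  (SEEK, SIG_NEAR) → (GRASP, open_gripper)
  (SEEK, SIG_LOW) → (AVOID, close_gripper)
event = SIG_FAIL selects (SEEK, close_gripper)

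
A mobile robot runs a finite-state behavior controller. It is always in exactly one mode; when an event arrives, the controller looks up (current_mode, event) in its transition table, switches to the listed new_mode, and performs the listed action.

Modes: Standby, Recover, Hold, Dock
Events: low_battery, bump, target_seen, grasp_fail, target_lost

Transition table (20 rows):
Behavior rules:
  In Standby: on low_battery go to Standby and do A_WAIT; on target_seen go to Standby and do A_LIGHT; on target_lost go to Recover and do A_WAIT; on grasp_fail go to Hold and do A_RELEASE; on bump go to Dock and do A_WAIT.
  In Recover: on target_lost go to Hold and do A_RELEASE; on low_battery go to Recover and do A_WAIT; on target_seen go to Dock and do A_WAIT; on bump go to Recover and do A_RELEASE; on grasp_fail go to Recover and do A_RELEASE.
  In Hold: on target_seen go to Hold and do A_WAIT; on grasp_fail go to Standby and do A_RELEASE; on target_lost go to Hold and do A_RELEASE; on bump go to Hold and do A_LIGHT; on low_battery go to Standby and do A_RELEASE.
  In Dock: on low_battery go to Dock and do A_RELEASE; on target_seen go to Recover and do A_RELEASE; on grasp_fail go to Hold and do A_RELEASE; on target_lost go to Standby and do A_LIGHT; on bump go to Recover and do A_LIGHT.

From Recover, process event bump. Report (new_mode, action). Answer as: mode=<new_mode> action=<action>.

current mode = Recover; filter table to that mode:
  (Recover, target_lost) → (Hold, A_RELEASE)
  (Recover, low_battery) → (Recover, A_WAIT)
  (Recover, target_seen) → (Dock, A_WAIT)
  (Recover, bump) → (Recover, A_RELEASE)  ← event matches
  (Recover, grasp_fail) → (Recover, A_RELEASE)
event = bump selects (Recover, A_RELEASE)

mode=Recover action=A_RELEASE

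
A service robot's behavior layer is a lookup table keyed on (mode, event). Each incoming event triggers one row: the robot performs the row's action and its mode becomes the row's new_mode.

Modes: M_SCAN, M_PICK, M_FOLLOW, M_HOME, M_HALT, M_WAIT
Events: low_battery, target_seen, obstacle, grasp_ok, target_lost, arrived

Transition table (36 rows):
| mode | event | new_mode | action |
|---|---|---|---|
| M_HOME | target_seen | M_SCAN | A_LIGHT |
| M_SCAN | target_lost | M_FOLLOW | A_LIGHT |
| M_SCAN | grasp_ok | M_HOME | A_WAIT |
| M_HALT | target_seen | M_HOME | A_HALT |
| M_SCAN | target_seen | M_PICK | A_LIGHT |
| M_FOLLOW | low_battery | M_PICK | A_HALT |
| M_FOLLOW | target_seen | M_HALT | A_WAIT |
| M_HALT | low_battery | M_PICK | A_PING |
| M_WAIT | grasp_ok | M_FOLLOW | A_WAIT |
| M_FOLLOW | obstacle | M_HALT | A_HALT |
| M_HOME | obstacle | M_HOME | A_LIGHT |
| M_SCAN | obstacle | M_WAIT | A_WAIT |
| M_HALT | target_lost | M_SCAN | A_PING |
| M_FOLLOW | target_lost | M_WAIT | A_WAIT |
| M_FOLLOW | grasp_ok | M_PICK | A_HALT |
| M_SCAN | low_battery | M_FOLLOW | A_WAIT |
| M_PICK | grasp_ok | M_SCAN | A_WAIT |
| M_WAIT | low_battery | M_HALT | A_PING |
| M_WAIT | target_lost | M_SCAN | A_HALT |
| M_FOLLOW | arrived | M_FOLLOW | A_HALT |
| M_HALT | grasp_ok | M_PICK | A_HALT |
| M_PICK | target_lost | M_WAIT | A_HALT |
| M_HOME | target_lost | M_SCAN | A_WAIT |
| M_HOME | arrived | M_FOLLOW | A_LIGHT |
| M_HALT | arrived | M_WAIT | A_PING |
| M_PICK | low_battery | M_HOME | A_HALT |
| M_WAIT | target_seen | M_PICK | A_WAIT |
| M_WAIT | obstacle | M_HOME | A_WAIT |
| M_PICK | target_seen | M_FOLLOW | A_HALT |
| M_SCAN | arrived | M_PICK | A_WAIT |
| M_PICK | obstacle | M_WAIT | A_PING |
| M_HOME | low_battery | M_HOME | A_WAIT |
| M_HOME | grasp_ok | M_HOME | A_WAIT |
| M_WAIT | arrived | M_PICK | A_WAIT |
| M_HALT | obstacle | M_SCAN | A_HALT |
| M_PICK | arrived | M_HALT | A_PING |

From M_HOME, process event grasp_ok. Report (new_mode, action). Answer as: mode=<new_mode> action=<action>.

current mode = M_HOME; filter table to that mode:
  (M_HOME, target_seen) → (M_SCAN, A_LIGHT)
  (M_HOME, obstacle) → (M_HOME, A_LIGHT)
  (M_HOME, target_lost) → (M_SCAN, A_WAIT)
  (M_HOME, arrived) → (M_FOLLOW, A_LIGHT)
  (M_HOME, low_battery) → (M_HOME, A_WAIT)
  (M_HOME, grasp_ok) → (M_HOME, A_WAIT)  ← event matches
event = grasp_ok selects (M_HOME, A_WAIT)

mode=M_HOME action=A_WAIT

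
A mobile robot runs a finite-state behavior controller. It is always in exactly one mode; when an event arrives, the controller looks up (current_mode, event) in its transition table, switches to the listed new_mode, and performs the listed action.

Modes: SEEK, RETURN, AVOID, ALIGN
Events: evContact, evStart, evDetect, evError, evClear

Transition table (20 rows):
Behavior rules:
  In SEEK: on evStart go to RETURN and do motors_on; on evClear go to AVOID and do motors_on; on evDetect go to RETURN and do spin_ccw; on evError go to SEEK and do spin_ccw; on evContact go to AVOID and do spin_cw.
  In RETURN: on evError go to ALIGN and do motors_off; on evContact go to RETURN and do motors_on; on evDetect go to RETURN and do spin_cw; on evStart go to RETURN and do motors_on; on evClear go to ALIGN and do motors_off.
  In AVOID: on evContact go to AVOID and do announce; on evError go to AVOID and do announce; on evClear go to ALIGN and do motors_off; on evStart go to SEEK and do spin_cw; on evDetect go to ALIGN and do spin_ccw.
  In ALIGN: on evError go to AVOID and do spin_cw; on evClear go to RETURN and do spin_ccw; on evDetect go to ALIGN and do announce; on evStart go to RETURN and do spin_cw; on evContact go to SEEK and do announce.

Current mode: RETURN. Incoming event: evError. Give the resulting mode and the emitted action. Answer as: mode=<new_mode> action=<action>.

current mode = RETURN; filter table to that mode:
  (RETURN, evError) → (ALIGN, motors_off)  ← event matches
  (RETURN, evContact) → (RETURN, motors_on)
  (RETURN, evDetect) → (RETURN, spin_cw)
  (RETURN, evStart) → (RETURN, motors_on)
  (RETURN, evClear) → (ALIGN, motors_off)
event = evError selects (ALIGN, motors_off)

mode=ALIGN action=motors_off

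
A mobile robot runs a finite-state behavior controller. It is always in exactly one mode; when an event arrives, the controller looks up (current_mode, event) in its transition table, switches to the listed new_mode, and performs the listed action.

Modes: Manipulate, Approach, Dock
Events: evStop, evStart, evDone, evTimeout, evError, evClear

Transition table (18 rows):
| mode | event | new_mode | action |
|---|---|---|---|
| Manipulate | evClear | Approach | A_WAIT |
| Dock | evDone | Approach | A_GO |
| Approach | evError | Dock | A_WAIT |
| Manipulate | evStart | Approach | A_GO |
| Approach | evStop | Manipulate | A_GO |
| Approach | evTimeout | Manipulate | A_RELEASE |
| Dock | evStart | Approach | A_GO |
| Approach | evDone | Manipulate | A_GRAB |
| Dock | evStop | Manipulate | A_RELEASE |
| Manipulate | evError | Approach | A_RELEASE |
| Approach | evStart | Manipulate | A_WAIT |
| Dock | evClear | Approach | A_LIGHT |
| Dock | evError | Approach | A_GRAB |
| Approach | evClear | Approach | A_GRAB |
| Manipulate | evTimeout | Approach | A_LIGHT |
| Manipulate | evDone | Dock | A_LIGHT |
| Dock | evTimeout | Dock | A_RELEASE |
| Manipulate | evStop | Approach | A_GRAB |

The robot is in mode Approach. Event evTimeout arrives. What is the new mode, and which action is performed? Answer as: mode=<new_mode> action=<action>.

current mode = Approach; filter table to that mode:
  (Approach, evError) → (Dock, A_WAIT)
  (Approach, evStop) → (Manipulate, A_GO)
  (Approach, evTimeout) → (Manipulate, A_RELEASE)  ← event matches
  (Approach, evDone) → (Manipulate, A_GRAB)
  (Approach, evStart) → (Manipulate, A_WAIT)
  (Approach, evClear) → (Approach, A_GRAB)
event = evTimeout selects (Manipulate, A_RELEASE)

mode=Manipulate action=A_RELEASE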